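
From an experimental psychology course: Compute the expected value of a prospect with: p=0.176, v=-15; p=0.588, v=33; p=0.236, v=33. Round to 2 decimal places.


EU = sum(p_i * v_i)
0.176 * -15 = -2.64
0.588 * 33 = 19.404
0.236 * 33 = 7.788
EU = -2.64 + 19.404 + 7.788
= 24.55


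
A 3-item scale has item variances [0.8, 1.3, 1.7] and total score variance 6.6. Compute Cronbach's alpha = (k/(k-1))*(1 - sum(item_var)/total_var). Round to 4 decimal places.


alpha = (k/(k-1)) * (1 - sum(s_i^2)/s_total^2)
sum(item variances) = 3.8
k/(k-1) = 3/2 = 1.5
1 - 3.8/6.6 = 1 - 0.575758 = 0.424242
alpha = 1.5 * 0.424242
= 0.6364


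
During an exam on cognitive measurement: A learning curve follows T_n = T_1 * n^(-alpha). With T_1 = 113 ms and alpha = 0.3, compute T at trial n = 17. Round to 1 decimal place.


T_n = 113 * 17^(-0.3)
17^(-0.3) = 0.42743
T_n = 113 * 0.42743
= 48.3 ms


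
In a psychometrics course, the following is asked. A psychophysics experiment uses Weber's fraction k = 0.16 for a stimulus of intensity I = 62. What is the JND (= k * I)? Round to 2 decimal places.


JND = k * I
JND = 0.16 * 62
= 9.92


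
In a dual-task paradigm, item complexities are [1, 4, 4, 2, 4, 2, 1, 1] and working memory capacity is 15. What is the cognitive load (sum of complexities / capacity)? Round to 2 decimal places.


Total complexity = 1 + 4 + 4 + 2 + 4 + 2 + 1 + 1 = 19
Load = total / capacity = 19 / 15
= 1.27


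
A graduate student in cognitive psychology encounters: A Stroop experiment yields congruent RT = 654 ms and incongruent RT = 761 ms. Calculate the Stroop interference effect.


Stroop effect = RT(incongruent) - RT(congruent)
= 761 - 654
= 107 ms


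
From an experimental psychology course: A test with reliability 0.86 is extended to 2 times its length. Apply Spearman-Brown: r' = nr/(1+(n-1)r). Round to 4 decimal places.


r_new = n*r / (1 + (n-1)*r)
Numerator = 2 * 0.86 = 1.72
Denominator = 1 + 1 * 0.86 = 1.86
r_new = 1.72 / 1.86
= 0.9247


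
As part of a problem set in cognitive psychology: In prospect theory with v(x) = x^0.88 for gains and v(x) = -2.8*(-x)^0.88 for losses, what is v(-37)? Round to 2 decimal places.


Since x = -37 < 0, use v(x) = -lambda*(-x)^alpha
(-x) = 37
37^0.88 = 23.9893
v(-37) = -2.8 * 23.9893
= -67.17


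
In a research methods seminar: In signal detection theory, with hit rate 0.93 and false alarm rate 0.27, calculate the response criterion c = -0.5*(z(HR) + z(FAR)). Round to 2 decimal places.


c = -0.5 * (z(HR) + z(FAR))
z(0.93) = 1.4758
z(0.27) = -0.6128
c = -0.5 * (1.4758 + -0.6128)
= -0.5 * 0.863
= -0.43


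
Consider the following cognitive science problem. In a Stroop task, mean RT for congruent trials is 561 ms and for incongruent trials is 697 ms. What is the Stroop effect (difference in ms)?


Stroop effect = RT(incongruent) - RT(congruent)
= 697 - 561
= 136 ms


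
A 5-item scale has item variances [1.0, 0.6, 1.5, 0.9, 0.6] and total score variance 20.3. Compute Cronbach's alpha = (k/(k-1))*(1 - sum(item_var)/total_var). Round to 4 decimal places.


alpha = (k/(k-1)) * (1 - sum(s_i^2)/s_total^2)
sum(item variances) = 4.6
k/(k-1) = 5/4 = 1.25
1 - 4.6/20.3 = 1 - 0.226601 = 0.773399
alpha = 1.25 * 0.773399
= 0.9667


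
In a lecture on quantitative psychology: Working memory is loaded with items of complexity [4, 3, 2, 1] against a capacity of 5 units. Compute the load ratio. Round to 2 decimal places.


Total complexity = 4 + 3 + 2 + 1 = 10
Load = total / capacity = 10 / 5
= 2.00


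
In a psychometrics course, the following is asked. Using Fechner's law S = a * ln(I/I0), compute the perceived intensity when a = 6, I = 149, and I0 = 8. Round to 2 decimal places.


S = 6 * ln(149/8)
I/I0 = 18.625
ln(18.625) = 2.9245
S = 6 * 2.9245
= 17.55


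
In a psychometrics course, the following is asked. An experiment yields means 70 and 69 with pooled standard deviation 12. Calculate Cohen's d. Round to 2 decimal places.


Cohen's d = (M1 - M2) / S_pooled
= (70 - 69) / 12
= 1 / 12
= 0.08


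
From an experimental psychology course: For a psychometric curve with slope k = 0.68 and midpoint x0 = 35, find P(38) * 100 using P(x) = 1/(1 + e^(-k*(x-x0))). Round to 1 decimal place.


P(x) = 1/(1 + e^(-0.68*(38 - 35)))
Exponent = -0.68 * 3 = -2.04
e^(-2.04) = 0.130029
P = 1/(1 + 0.130029) = 0.884933
Percentage = 88.5


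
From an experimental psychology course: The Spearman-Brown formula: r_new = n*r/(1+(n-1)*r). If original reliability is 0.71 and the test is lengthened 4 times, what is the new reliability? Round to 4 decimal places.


r_new = n*r / (1 + (n-1)*r)
Numerator = 4 * 0.71 = 2.84
Denominator = 1 + 3 * 0.71 = 3.13
r_new = 2.84 / 3.13
= 0.9073


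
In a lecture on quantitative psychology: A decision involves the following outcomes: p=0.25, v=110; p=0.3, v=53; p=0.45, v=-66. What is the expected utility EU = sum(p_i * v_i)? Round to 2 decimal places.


EU = sum(p_i * v_i)
0.25 * 110 = 27.5
0.3 * 53 = 15.9
0.45 * -66 = -29.7
EU = 27.5 + 15.9 + -29.7
= 13.70


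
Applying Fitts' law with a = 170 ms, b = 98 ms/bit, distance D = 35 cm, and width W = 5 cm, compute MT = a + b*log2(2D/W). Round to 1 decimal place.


MT = 170 + 98 * log2(2*35/5)
2D/W = 14.0
log2(14.0) = 3.8074
MT = 170 + 98 * 3.8074
= 543.1 ms


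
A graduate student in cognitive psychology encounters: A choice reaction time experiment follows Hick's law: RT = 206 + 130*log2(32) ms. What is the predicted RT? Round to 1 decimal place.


RT = 206 + 130 * log2(32)
log2(32) = 5.0
RT = 206 + 130 * 5.0
= 206 + 650.0
= 856.0 ms


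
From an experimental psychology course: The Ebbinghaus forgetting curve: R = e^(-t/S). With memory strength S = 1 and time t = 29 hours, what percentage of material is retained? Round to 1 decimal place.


R = e^(-t/S)
-t/S = -29/1 = -29.0
R = e^(-29.0) = 0.0
Percentage = 0.0 * 100
= 0.0


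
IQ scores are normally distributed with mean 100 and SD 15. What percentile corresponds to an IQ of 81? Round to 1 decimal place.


z = (IQ - mean) / SD
z = (81 - 100) / 15 = -1.2667
Percentile = Phi(-1.2667) * 100
Phi(-1.2667) = 0.102631
= 10.3


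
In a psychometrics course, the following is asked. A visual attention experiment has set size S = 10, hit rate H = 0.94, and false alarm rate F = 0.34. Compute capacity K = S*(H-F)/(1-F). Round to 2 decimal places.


K = S * (H - F) / (1 - F)
H - F = 0.6
1 - F = 0.66
K = 10 * 0.6 / 0.66
= 9.09


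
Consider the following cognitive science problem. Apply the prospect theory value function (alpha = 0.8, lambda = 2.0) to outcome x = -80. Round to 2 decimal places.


Since x = -80 < 0, use v(x) = -lambda*(-x)^alpha
(-x) = 80
80^0.8 = 33.3021
v(-80) = -2.0 * 33.3021
= -66.60


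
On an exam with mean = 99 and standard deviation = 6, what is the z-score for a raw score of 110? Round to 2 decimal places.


z = (X - mu) / sigma
= (110 - 99) / 6
= 11 / 6
= 1.83


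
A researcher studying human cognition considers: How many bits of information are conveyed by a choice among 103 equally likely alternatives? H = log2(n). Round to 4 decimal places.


H = log2(n)
H = log2(103)
= 6.6865


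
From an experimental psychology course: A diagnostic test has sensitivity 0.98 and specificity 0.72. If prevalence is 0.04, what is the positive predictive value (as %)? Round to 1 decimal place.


PPV = (sens * prev) / (sens * prev + (1-spec) * (1-prev))
Numerator = 0.98 * 0.04 = 0.0392
P(positive and no disease) = (1 - spec) * (1 - prev) = (1 - 0.72) * (1 - 0.04) = 0.2688
Denominator = 0.0392 + 0.2688 = 0.308
PPV = 0.0392 / 0.308 = 0.127273
As percentage = 12.7


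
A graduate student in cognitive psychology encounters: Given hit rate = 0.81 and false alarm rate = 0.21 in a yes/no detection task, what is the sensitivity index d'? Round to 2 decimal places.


d' = z(HR) - z(FAR)
z(0.81) = 0.8779
z(0.21) = -0.8064
d' = 0.8779 - -0.8064
= 1.68


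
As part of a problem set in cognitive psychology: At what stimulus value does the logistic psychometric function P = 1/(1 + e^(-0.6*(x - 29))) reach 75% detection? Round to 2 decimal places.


At P = 0.75: 0.75 = 1/(1 + e^(-k*(x-x0)))
Solving: e^(-k*(x-x0)) = 1/3
x = x0 + ln(3)/k
ln(3) = 1.0986
x = 29 + 1.0986/0.6
= 29 + 1.831
= 30.83


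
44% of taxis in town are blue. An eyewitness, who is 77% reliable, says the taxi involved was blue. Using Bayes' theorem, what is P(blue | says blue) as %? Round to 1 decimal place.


P(blue | says blue) = P(says blue | blue)*P(blue) / [P(says blue | blue)*P(blue) + P(says blue | not blue)*P(not blue)]
Numerator = 0.77 * 0.44 = 0.3388
False identification = 0.23 * 0.56 = 0.1288
P = 0.3388 / (0.3388 + 0.1288)
= 0.3388 / 0.4676
As percentage = 72.5


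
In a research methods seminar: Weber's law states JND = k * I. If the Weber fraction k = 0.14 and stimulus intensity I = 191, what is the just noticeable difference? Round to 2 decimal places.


JND = k * I
JND = 0.14 * 191
= 26.74


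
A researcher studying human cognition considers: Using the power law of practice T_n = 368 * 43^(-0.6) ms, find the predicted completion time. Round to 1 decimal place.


T_n = 368 * 43^(-0.6)
43^(-0.6) = 0.104693
T_n = 368 * 0.104693
= 38.5 ms


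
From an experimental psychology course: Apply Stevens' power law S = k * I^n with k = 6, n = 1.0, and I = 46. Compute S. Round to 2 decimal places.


S = 6 * 46^1.0
46^1.0 = 46.0
S = 6 * 46.0
= 276.00


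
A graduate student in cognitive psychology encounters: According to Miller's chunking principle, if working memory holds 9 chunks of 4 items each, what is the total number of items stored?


Total items = chunks * items_per_chunk
= 9 * 4
= 36


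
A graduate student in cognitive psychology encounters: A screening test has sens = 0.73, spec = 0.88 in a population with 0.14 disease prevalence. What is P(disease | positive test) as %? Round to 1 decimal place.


PPV = (sens * prev) / (sens * prev + (1-spec) * (1-prev))
Numerator = 0.73 * 0.14 = 0.1022
P(positive and no disease) = (1 - spec) * (1 - prev) = (1 - 0.88) * (1 - 0.14) = 0.1032
Denominator = 0.1022 + 0.1032 = 0.2054
PPV = 0.1022 / 0.2054 = 0.497566
As percentage = 49.8


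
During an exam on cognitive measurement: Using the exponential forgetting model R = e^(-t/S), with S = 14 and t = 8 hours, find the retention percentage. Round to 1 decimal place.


R = e^(-t/S)
-t/S = -8/14 = -0.571429
R = e^(-0.571429) = 0.564718
Percentage = 0.564718 * 100
= 56.5


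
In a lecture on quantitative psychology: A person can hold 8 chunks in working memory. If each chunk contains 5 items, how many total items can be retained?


Total items = chunks * items_per_chunk
= 8 * 5
= 40


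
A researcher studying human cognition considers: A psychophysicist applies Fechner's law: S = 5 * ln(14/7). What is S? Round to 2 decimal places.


S = 5 * ln(14/7)
I/I0 = 2.0
ln(2.0) = 0.6931
S = 5 * 0.6931
= 3.47


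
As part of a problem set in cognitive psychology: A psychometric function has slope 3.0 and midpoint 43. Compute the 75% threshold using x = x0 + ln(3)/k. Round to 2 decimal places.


At P = 0.75: 0.75 = 1/(1 + e^(-k*(x-x0)))
Solving: e^(-k*(x-x0)) = 1/3
x = x0 + ln(3)/k
ln(3) = 1.0986
x = 43 + 1.0986/3.0
= 43 + 0.3662
= 43.37


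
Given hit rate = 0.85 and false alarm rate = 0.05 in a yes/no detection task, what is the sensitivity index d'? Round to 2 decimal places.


d' = z(HR) - z(FAR)
z(0.85) = 1.0364
z(0.05) = -1.6449
d' = 1.0364 - -1.6449
= 2.68


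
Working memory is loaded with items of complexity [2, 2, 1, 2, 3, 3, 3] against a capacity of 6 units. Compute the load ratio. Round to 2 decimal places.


Total complexity = 2 + 2 + 1 + 2 + 3 + 3 + 3 = 16
Load = total / capacity = 16 / 6
= 2.67


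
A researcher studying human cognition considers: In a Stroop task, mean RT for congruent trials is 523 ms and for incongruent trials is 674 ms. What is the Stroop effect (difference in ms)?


Stroop effect = RT(incongruent) - RT(congruent)
= 674 - 523
= 151 ms


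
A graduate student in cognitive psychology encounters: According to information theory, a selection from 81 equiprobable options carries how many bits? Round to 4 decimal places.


H = log2(n)
H = log2(81)
= 6.3399


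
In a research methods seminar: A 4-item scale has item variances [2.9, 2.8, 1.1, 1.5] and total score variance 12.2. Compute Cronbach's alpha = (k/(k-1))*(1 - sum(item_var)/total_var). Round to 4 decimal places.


alpha = (k/(k-1)) * (1 - sum(s_i^2)/s_total^2)
sum(item variances) = 8.3
k/(k-1) = 4/3 = 1.333333
1 - 8.3/12.2 = 1 - 0.680328 = 0.319672
alpha = 1.333333 * 0.319672
= 0.4262


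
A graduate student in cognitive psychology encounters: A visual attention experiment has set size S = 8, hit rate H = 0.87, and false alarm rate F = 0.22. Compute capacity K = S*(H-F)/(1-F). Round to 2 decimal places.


K = S * (H - F) / (1 - F)
H - F = 0.65
1 - F = 0.78
K = 8 * 0.65 / 0.78
= 6.67


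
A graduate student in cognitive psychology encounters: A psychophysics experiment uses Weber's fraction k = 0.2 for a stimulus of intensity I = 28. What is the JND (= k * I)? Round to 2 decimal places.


JND = k * I
JND = 0.2 * 28
= 5.60


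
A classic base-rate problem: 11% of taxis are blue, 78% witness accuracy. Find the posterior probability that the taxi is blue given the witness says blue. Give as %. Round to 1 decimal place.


P(blue | says blue) = P(says blue | blue)*P(blue) / [P(says blue | blue)*P(blue) + P(says blue | not blue)*P(not blue)]
Numerator = 0.78 * 0.11 = 0.0858
False identification = 0.22 * 0.89 = 0.1958
P = 0.0858 / (0.0858 + 0.1958)
= 0.0858 / 0.2816
As percentage = 30.5


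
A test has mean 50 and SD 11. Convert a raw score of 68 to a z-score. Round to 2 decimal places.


z = (X - mu) / sigma
= (68 - 50) / 11
= 18 / 11
= 1.64


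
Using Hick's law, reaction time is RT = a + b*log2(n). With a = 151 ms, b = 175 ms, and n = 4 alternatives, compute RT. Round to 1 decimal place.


RT = 151 + 175 * log2(4)
log2(4) = 2.0
RT = 151 + 175 * 2.0
= 151 + 350.0
= 501.0 ms


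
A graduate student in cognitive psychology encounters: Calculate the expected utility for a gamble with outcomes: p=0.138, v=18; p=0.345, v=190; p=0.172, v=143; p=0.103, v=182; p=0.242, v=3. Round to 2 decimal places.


EU = sum(p_i * v_i)
0.138 * 18 = 2.484
0.345 * 190 = 65.55
0.172 * 143 = 24.596
0.103 * 182 = 18.746
0.242 * 3 = 0.726
EU = 2.484 + 65.55 + 24.596 + 18.746 + 0.726
= 112.10


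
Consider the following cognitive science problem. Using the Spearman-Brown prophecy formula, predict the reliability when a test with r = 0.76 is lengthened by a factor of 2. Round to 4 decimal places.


r_new = n*r / (1 + (n-1)*r)
Numerator = 2 * 0.76 = 1.52
Denominator = 1 + 1 * 0.76 = 1.76
r_new = 1.52 / 1.76
= 0.8636


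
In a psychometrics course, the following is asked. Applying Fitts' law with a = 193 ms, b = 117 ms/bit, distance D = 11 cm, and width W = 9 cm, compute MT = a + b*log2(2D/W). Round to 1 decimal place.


MT = 193 + 117 * log2(2*11/9)
2D/W = 2.444444
log2(2.444444) = 1.2895
MT = 193 + 117 * 1.2895
= 343.9 ms


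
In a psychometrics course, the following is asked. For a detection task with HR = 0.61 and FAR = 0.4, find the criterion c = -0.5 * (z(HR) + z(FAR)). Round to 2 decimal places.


c = -0.5 * (z(HR) + z(FAR))
z(0.61) = 0.2793
z(0.4) = -0.2533
c = -0.5 * (0.2793 + -0.2533)
= -0.5 * 0.026
= -0.01


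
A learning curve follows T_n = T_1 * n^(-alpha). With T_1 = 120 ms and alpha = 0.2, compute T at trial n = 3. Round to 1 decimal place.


T_n = 120 * 3^(-0.2)
3^(-0.2) = 0.802742
T_n = 120 * 0.802742
= 96.3 ms


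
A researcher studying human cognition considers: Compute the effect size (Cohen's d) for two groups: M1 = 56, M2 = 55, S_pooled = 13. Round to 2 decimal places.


Cohen's d = (M1 - M2) / S_pooled
= (56 - 55) / 13
= 1 / 13
= 0.08


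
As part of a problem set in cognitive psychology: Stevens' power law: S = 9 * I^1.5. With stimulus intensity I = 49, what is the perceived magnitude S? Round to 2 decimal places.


S = 9 * 49^1.5
49^1.5 = 343.0
S = 9 * 343.0
= 3087.00


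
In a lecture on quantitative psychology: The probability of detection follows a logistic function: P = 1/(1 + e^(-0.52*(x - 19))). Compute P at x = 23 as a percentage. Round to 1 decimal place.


P(x) = 1/(1 + e^(-0.52*(23 - 19)))
Exponent = -0.52 * 4 = -2.08
e^(-2.08) = 0.12493
P = 1/(1 + 0.12493) = 0.888944
Percentage = 88.9


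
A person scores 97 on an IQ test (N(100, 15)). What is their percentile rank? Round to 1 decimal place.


z = (IQ - mean) / SD
z = (97 - 100) / 15 = -0.2
Percentile = Phi(-0.2) * 100
Phi(-0.2) = 0.42074
= 42.1


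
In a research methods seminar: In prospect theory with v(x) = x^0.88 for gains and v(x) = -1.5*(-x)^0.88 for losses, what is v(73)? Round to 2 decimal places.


Since x = 73 >= 0, use v(x) = x^0.88
73^0.88 = 43.6239
v(73) = 43.62


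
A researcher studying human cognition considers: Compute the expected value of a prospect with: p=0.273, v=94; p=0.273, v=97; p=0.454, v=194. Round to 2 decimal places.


EU = sum(p_i * v_i)
0.273 * 94 = 25.662
0.273 * 97 = 26.481
0.454 * 194 = 88.076
EU = 25.662 + 26.481 + 88.076
= 140.22


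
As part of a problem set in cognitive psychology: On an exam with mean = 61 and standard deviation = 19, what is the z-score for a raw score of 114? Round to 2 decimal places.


z = (X - mu) / sigma
= (114 - 61) / 19
= 53 / 19
= 2.79


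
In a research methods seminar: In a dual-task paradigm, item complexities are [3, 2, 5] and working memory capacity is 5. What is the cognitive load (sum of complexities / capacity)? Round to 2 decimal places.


Total complexity = 3 + 2 + 5 = 10
Load = total / capacity = 10 / 5
= 2.00


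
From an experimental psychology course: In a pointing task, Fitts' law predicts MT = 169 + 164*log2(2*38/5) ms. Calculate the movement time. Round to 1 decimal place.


MT = 169 + 164 * log2(2*38/5)
2D/W = 15.2
log2(15.2) = 3.926
MT = 169 + 164 * 3.926
= 812.9 ms


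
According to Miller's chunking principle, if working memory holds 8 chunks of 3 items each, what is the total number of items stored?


Total items = chunks * items_per_chunk
= 8 * 3
= 24


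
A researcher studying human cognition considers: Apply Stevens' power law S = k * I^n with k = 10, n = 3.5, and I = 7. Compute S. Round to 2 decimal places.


S = 10 * 7^3.5
7^3.5 = 907.4927
S = 10 * 907.4927
= 9074.93


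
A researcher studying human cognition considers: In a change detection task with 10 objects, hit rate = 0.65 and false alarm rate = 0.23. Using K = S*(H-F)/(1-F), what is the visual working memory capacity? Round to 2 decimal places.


K = S * (H - F) / (1 - F)
H - F = 0.42
1 - F = 0.77
K = 10 * 0.42 / 0.77
= 5.45


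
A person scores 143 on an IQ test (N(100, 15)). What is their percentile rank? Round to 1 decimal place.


z = (IQ - mean) / SD
z = (143 - 100) / 15 = 2.8667
Percentile = Phi(2.8667) * 100
Phi(2.8667) = 0.997926
= 99.8


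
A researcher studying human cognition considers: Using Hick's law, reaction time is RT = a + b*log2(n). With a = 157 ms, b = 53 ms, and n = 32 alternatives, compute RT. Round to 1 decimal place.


RT = 157 + 53 * log2(32)
log2(32) = 5.0
RT = 157 + 53 * 5.0
= 157 + 265.0
= 422.0 ms


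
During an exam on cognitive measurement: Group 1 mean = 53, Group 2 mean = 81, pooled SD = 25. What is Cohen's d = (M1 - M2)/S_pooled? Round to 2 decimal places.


Cohen's d = (M1 - M2) / S_pooled
= (53 - 81) / 25
= -28 / 25
= -1.12


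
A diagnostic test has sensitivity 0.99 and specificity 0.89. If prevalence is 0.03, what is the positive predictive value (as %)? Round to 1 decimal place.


PPV = (sens * prev) / (sens * prev + (1-spec) * (1-prev))
Numerator = 0.99 * 0.03 = 0.0297
P(positive and no disease) = (1 - spec) * (1 - prev) = (1 - 0.89) * (1 - 0.03) = 0.1067
Denominator = 0.0297 + 0.1067 = 0.1364
PPV = 0.0297 / 0.1364 = 0.217742
As percentage = 21.8


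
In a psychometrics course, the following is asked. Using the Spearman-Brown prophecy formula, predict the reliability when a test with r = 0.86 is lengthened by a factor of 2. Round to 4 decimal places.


r_new = n*r / (1 + (n-1)*r)
Numerator = 2 * 0.86 = 1.72
Denominator = 1 + 1 * 0.86 = 1.86
r_new = 1.72 / 1.86
= 0.9247


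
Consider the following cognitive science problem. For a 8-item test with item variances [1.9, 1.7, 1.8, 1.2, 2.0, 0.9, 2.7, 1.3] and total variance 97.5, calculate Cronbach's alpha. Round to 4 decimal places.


alpha = (k/(k-1)) * (1 - sum(s_i^2)/s_total^2)
sum(item variances) = 13.5
k/(k-1) = 8/7 = 1.142857
1 - 13.5/97.5 = 1 - 0.138462 = 0.861538
alpha = 1.142857 * 0.861538
= 0.9846


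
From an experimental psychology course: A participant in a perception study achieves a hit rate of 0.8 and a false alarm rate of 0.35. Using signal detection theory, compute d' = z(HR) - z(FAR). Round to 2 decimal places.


d' = z(HR) - z(FAR)
z(0.8) = 0.8416
z(0.35) = -0.3853
d' = 0.8416 - -0.3853
= 1.23


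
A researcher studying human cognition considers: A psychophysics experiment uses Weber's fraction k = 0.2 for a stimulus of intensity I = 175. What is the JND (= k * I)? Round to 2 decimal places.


JND = k * I
JND = 0.2 * 175
= 35.00


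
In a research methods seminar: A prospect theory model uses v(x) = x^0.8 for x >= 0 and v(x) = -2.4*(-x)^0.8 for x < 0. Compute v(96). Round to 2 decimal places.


Since x = 96 >= 0, use v(x) = x^0.8
96^0.8 = 38.5316
v(96) = 38.53


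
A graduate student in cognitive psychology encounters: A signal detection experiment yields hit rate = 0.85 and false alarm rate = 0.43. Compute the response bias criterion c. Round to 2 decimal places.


c = -0.5 * (z(HR) + z(FAR))
z(0.85) = 1.0364
z(0.43) = -0.1764
c = -0.5 * (1.0364 + -0.1764)
= -0.5 * 0.86
= -0.43


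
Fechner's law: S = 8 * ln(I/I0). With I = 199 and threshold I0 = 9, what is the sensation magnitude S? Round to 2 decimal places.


S = 8 * ln(199/9)
I/I0 = 22.111111
ln(22.111111) = 3.0961
S = 8 * 3.0961
= 24.77


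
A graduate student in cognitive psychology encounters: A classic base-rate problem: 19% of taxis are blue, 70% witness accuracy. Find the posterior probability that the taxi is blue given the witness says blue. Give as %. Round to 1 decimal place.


P(blue | says blue) = P(says blue | blue)*P(blue) / [P(says blue | blue)*P(blue) + P(says blue | not blue)*P(not blue)]
Numerator = 0.7 * 0.19 = 0.133
False identification = 0.3 * 0.81 = 0.243
P = 0.133 / (0.133 + 0.243)
= 0.133 / 0.376
As percentage = 35.4


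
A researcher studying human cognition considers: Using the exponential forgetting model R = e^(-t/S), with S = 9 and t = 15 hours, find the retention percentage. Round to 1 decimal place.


R = e^(-t/S)
-t/S = -15/9 = -1.666667
R = e^(-1.666667) = 0.188876
Percentage = 0.188876 * 100
= 18.9


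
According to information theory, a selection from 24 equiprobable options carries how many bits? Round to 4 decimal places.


H = log2(n)
H = log2(24)
= 4.5850


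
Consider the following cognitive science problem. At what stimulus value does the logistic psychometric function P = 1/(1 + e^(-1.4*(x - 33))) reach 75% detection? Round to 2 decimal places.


At P = 0.75: 0.75 = 1/(1 + e^(-k*(x-x0)))
Solving: e^(-k*(x-x0)) = 1/3
x = x0 + ln(3)/k
ln(3) = 1.0986
x = 33 + 1.0986/1.4
= 33 + 0.7847
= 33.78


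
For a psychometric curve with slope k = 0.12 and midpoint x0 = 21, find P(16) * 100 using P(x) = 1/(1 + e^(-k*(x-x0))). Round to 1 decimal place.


P(x) = 1/(1 + e^(-0.12*(16 - 21)))
Exponent = -0.12 * -5 = 0.6
e^(0.6) = 1.822119
P = 1/(1 + 1.822119) = 0.354344
Percentage = 35.4


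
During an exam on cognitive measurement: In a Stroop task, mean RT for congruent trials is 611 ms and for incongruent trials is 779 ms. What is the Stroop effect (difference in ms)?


Stroop effect = RT(incongruent) - RT(congruent)
= 779 - 611
= 168 ms


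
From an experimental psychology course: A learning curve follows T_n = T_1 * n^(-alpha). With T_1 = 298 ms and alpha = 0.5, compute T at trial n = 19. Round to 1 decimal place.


T_n = 298 * 19^(-0.5)
19^(-0.5) = 0.229416
T_n = 298 * 0.229416
= 68.4 ms


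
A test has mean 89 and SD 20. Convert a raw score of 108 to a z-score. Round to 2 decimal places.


z = (X - mu) / sigma
= (108 - 89) / 20
= 19 / 20
= 0.95


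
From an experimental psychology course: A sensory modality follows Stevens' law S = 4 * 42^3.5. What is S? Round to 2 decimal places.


S = 4 * 42^3.5
42^3.5 = 480145.1169
S = 4 * 480145.1169
= 1920580.47


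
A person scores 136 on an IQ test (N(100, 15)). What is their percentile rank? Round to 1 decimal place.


z = (IQ - mean) / SD
z = (136 - 100) / 15 = 2.4
Percentile = Phi(2.4) * 100
Phi(2.4) = 0.991802
= 99.2


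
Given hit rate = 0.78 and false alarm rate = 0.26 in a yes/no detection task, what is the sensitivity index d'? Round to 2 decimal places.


d' = z(HR) - z(FAR)
z(0.78) = 0.7722
z(0.26) = -0.6433
d' = 0.7722 - -0.6433
= 1.42


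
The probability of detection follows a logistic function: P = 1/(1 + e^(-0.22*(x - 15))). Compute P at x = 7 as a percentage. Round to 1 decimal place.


P(x) = 1/(1 + e^(-0.22*(7 - 15)))
Exponent = -0.22 * -8 = 1.76
e^(1.76) = 5.812437
P = 1/(1 + 5.812437) = 0.14679
Percentage = 14.7


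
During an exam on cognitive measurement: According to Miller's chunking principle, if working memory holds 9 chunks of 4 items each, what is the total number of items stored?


Total items = chunks * items_per_chunk
= 9 * 4
= 36


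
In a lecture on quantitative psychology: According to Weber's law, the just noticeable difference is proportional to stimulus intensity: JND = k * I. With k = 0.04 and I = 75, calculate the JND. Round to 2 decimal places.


JND = k * I
JND = 0.04 * 75
= 3.00


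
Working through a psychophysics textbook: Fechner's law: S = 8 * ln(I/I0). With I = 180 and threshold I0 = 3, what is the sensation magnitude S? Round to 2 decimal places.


S = 8 * ln(180/3)
I/I0 = 60.0
ln(60.0) = 4.0943
S = 8 * 4.0943
= 32.75


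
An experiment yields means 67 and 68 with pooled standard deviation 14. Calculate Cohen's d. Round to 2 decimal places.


Cohen's d = (M1 - M2) / S_pooled
= (67 - 68) / 14
= -1 / 14
= -0.07


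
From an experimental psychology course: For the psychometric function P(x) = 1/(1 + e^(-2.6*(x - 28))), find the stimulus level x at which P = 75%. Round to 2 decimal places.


At P = 0.75: 0.75 = 1/(1 + e^(-k*(x-x0)))
Solving: e^(-k*(x-x0)) = 1/3
x = x0 + ln(3)/k
ln(3) = 1.0986
x = 28 + 1.0986/2.6
= 28 + 0.4225
= 28.42


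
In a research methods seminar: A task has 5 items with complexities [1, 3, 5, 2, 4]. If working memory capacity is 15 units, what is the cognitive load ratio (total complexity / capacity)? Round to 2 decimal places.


Total complexity = 1 + 3 + 5 + 2 + 4 = 15
Load = total / capacity = 15 / 15
= 1.00


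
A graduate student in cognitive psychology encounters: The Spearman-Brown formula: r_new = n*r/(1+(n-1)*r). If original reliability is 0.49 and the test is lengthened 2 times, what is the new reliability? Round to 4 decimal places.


r_new = n*r / (1 + (n-1)*r)
Numerator = 2 * 0.49 = 0.98
Denominator = 1 + 1 * 0.49 = 1.49
r_new = 0.98 / 1.49
= 0.6577


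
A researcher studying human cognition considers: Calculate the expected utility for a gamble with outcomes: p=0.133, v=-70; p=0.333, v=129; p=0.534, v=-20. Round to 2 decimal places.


EU = sum(p_i * v_i)
0.133 * -70 = -9.31
0.333 * 129 = 42.957
0.534 * -20 = -10.68
EU = -9.31 + 42.957 + -10.68
= 22.97


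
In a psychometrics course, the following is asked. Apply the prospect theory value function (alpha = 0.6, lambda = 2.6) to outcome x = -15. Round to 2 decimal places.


Since x = -15 < 0, use v(x) = -lambda*(-x)^alpha
(-x) = 15
15^0.6 = 5.0776
v(-15) = -2.6 * 5.0776
= -13.20


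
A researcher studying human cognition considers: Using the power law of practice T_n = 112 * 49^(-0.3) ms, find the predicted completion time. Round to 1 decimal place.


T_n = 112 * 49^(-0.3)
49^(-0.3) = 0.311129
T_n = 112 * 0.311129
= 34.8 ms


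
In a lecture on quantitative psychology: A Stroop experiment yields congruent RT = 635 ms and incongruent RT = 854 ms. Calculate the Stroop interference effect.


Stroop effect = RT(incongruent) - RT(congruent)
= 854 - 635
= 219 ms


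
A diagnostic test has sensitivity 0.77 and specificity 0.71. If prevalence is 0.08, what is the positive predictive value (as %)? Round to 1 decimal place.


PPV = (sens * prev) / (sens * prev + (1-spec) * (1-prev))
Numerator = 0.77 * 0.08 = 0.0616
P(positive and no disease) = (1 - spec) * (1 - prev) = (1 - 0.71) * (1 - 0.08) = 0.2668
Denominator = 0.0616 + 0.2668 = 0.3284
PPV = 0.0616 / 0.3284 = 0.187576
As percentage = 18.8


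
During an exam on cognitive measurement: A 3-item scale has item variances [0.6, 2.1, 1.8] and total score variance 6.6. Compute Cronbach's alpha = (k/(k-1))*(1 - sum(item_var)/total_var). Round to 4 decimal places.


alpha = (k/(k-1)) * (1 - sum(s_i^2)/s_total^2)
sum(item variances) = 4.5
k/(k-1) = 3/2 = 1.5
1 - 4.5/6.6 = 1 - 0.681818 = 0.318182
alpha = 1.5 * 0.318182
= 0.4773


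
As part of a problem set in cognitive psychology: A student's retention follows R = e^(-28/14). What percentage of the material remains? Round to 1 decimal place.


R = e^(-t/S)
-t/S = -28/14 = -2.0
R = e^(-2.0) = 0.135335
Percentage = 0.135335 * 100
= 13.5


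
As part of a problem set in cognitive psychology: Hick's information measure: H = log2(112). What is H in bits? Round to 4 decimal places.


H = log2(n)
H = log2(112)
= 6.8074


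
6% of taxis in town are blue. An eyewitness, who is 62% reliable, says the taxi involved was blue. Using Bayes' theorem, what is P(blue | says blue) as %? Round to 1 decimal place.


P(blue | says blue) = P(says blue | blue)*P(blue) / [P(says blue | blue)*P(blue) + P(says blue | not blue)*P(not blue)]
Numerator = 0.62 * 0.06 = 0.0372
False identification = 0.38 * 0.94 = 0.3572
P = 0.0372 / (0.0372 + 0.3572)
= 0.0372 / 0.3944
As percentage = 9.4


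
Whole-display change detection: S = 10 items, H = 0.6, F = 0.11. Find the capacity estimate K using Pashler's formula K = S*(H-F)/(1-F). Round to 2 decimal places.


K = S * (H - F) / (1 - F)
H - F = 0.49
1 - F = 0.89
K = 10 * 0.49 / 0.89
= 5.51


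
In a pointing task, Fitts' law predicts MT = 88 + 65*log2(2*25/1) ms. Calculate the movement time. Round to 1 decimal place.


MT = 88 + 65 * log2(2*25/1)
2D/W = 50.0
log2(50.0) = 5.6439
MT = 88 + 65 * 5.6439
= 454.9 ms


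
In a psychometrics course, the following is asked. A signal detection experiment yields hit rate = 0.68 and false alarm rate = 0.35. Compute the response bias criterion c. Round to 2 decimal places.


c = -0.5 * (z(HR) + z(FAR))
z(0.68) = 0.4677
z(0.35) = -0.3853
c = -0.5 * (0.4677 + -0.3853)
= -0.5 * 0.0824
= -0.04


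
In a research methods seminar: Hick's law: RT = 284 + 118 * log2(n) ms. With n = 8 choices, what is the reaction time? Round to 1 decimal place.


RT = 284 + 118 * log2(8)
log2(8) = 3.0
RT = 284 + 118 * 3.0
= 284 + 354.0
= 638.0 ms


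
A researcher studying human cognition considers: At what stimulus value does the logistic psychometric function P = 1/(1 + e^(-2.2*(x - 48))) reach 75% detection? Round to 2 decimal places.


At P = 0.75: 0.75 = 1/(1 + e^(-k*(x-x0)))
Solving: e^(-k*(x-x0)) = 1/3
x = x0 + ln(3)/k
ln(3) = 1.0986
x = 48 + 1.0986/2.2
= 48 + 0.4994
= 48.50


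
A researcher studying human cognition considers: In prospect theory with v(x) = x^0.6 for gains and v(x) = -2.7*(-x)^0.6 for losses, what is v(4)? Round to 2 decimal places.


Since x = 4 >= 0, use v(x) = x^0.6
4^0.6 = 2.2974
v(4) = 2.30


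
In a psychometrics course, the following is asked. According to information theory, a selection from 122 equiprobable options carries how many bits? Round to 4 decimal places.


H = log2(n)
H = log2(122)
= 6.9307


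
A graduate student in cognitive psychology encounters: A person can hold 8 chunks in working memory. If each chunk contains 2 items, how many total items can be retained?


Total items = chunks * items_per_chunk
= 8 * 2
= 16


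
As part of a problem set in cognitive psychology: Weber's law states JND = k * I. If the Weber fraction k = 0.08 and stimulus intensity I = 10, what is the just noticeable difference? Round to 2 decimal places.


JND = k * I
JND = 0.08 * 10
= 0.80


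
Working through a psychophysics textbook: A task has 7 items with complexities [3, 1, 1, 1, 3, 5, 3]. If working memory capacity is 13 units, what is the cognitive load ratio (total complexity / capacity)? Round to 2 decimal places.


Total complexity = 3 + 1 + 1 + 1 + 3 + 5 + 3 = 17
Load = total / capacity = 17 / 13
= 1.31


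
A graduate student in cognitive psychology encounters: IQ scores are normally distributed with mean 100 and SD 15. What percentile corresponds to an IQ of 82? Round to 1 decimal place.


z = (IQ - mean) / SD
z = (82 - 100) / 15 = -1.2
Percentile = Phi(-1.2) * 100
Phi(-1.2) = 0.11507
= 11.5


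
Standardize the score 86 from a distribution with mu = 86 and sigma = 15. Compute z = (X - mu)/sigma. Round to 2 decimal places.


z = (X - mu) / sigma
= (86 - 86) / 15
= 0 / 15
= 0.00


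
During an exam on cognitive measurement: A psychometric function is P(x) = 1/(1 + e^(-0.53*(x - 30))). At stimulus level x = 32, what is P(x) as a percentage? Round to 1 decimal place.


P(x) = 1/(1 + e^(-0.53*(32 - 30)))
Exponent = -0.53 * 2 = -1.06
e^(-1.06) = 0.346456
P = 1/(1 + 0.346456) = 0.74269
Percentage = 74.3


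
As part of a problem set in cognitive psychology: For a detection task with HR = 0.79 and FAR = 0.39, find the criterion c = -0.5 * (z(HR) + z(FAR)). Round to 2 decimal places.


c = -0.5 * (z(HR) + z(FAR))
z(0.79) = 0.8064
z(0.39) = -0.2793
c = -0.5 * (0.8064 + -0.2793)
= -0.5 * 0.5271
= -0.26


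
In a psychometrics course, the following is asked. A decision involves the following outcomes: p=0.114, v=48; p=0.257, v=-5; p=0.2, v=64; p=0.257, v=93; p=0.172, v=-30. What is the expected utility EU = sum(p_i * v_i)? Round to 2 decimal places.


EU = sum(p_i * v_i)
0.114 * 48 = 5.472
0.257 * -5 = -1.285
0.2 * 64 = 12.8
0.257 * 93 = 23.901
0.172 * -30 = -5.16
EU = 5.472 + -1.285 + 12.8 + 23.901 + -5.16
= 35.73


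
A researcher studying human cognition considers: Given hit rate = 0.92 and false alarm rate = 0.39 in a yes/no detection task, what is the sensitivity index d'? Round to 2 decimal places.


d' = z(HR) - z(FAR)
z(0.92) = 1.4051
z(0.39) = -0.2793
d' = 1.4051 - -0.2793
= 1.68


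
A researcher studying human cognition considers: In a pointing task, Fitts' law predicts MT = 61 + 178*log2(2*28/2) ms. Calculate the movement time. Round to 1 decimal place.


MT = 61 + 178 * log2(2*28/2)
2D/W = 28.0
log2(28.0) = 4.8074
MT = 61 + 178 * 4.8074
= 916.7 ms


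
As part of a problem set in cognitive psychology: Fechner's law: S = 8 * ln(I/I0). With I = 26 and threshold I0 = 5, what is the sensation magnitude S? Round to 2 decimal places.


S = 8 * ln(26/5)
I/I0 = 5.2
ln(5.2) = 1.6487
S = 8 * 1.6487
= 13.19


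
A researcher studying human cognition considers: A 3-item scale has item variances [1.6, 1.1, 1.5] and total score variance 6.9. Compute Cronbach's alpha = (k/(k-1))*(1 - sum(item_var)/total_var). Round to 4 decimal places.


alpha = (k/(k-1)) * (1 - sum(s_i^2)/s_total^2)
sum(item variances) = 4.2
k/(k-1) = 3/2 = 1.5
1 - 4.2/6.9 = 1 - 0.608696 = 0.391304
alpha = 1.5 * 0.391304
= 0.5870


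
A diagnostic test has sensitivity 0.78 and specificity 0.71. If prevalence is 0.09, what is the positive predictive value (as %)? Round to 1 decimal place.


PPV = (sens * prev) / (sens * prev + (1-spec) * (1-prev))
Numerator = 0.78 * 0.09 = 0.0702
P(positive and no disease) = (1 - spec) * (1 - prev) = (1 - 0.71) * (1 - 0.09) = 0.2639
Denominator = 0.0702 + 0.2639 = 0.3341
PPV = 0.0702 / 0.3341 = 0.210117
As percentage = 21.0


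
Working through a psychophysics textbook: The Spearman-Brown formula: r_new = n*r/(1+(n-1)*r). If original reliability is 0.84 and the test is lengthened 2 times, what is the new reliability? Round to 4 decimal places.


r_new = n*r / (1 + (n-1)*r)
Numerator = 2 * 0.84 = 1.68
Denominator = 1 + 1 * 0.84 = 1.84
r_new = 1.68 / 1.84
= 0.9130


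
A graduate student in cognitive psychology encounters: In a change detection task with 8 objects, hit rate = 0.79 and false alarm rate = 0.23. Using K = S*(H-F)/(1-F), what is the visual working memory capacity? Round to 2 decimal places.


K = S * (H - F) / (1 - F)
H - F = 0.56
1 - F = 0.77
K = 8 * 0.56 / 0.77
= 5.82


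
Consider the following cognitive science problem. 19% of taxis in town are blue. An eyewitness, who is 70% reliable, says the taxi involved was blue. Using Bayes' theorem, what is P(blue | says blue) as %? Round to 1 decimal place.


P(blue | says blue) = P(says blue | blue)*P(blue) / [P(says blue | blue)*P(blue) + P(says blue | not blue)*P(not blue)]
Numerator = 0.7 * 0.19 = 0.133
False identification = 0.3 * 0.81 = 0.243
P = 0.133 / (0.133 + 0.243)
= 0.133 / 0.376
As percentage = 35.4


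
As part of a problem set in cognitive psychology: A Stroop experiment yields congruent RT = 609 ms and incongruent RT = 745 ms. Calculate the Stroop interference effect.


Stroop effect = RT(incongruent) - RT(congruent)
= 745 - 609
= 136 ms


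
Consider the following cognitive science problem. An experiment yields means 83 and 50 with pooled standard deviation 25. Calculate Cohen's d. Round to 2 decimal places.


Cohen's d = (M1 - M2) / S_pooled
= (83 - 50) / 25
= 33 / 25
= 1.32


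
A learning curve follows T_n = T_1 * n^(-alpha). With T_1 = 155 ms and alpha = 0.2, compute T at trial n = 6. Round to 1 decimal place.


T_n = 155 * 6^(-0.2)
6^(-0.2) = 0.698827
T_n = 155 * 0.698827
= 108.3 ms


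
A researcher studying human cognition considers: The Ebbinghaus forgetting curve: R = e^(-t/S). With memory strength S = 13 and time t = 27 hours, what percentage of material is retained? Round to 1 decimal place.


R = e^(-t/S)
-t/S = -27/13 = -2.076923
R = e^(-2.076923) = 0.125315
Percentage = 0.125315 * 100
= 12.5


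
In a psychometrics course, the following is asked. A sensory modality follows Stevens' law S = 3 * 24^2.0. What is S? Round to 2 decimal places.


S = 3 * 24^2.0
24^2.0 = 576.0
S = 3 * 576.0
= 1728.00


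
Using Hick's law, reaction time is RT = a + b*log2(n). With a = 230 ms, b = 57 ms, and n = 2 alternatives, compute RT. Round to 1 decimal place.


RT = 230 + 57 * log2(2)
log2(2) = 1.0
RT = 230 + 57 * 1.0
= 230 + 57.0
= 287.0 ms


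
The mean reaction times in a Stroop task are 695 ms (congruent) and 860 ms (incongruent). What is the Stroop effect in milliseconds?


Stroop effect = RT(incongruent) - RT(congruent)
= 860 - 695
= 165 ms


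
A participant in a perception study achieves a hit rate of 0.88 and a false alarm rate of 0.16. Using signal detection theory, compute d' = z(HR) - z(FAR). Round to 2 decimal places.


d' = z(HR) - z(FAR)
z(0.88) = 1.175
z(0.16) = -0.9945
d' = 1.175 - -0.9945
= 2.17


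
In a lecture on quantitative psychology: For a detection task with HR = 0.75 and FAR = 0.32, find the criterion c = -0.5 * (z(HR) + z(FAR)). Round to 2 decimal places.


c = -0.5 * (z(HR) + z(FAR))
z(0.75) = 0.6745
z(0.32) = -0.4677
c = -0.5 * (0.6745 + -0.4677)
= -0.5 * 0.2068
= -0.10


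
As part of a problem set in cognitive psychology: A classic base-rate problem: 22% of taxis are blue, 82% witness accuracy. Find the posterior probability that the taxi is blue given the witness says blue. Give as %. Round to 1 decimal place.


P(blue | says blue) = P(says blue | blue)*P(blue) / [P(says blue | blue)*P(blue) + P(says blue | not blue)*P(not blue)]
Numerator = 0.82 * 0.22 = 0.1804
False identification = 0.18 * 0.78 = 0.1404
P = 0.1804 / (0.1804 + 0.1404)
= 0.1804 / 0.3208
As percentage = 56.2
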